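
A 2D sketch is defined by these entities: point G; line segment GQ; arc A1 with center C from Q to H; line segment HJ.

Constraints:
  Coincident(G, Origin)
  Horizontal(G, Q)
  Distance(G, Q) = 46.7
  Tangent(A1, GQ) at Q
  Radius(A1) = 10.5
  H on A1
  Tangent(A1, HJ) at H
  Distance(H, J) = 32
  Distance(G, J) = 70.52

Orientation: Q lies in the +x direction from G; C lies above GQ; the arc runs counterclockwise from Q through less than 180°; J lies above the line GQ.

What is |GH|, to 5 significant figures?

58.221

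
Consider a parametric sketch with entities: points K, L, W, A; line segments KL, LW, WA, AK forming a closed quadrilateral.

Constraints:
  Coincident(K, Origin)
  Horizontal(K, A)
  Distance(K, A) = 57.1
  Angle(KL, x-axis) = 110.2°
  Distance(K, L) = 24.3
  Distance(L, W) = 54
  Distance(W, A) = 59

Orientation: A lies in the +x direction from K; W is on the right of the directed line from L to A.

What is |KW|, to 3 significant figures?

29.9

Checks: |LW| = 54.00 ✓; |WA| = 59.00 ✓.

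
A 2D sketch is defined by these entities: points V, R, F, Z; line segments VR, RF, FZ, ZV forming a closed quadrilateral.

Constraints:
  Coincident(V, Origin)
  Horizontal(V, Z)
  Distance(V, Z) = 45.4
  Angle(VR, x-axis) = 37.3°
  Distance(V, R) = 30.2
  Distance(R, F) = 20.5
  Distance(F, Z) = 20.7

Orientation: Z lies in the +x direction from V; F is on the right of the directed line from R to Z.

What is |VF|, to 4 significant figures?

24.91

Checks: |RF| = 20.50 ✓; |FZ| = 20.70 ✓.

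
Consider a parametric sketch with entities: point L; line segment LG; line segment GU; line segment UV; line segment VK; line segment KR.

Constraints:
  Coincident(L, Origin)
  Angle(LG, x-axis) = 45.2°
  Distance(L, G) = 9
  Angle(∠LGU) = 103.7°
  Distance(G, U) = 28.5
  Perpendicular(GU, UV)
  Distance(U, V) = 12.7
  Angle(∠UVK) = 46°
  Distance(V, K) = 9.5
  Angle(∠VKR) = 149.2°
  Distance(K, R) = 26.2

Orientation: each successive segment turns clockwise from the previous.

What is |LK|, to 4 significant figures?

23.94

L is at the origin; LG runs at 45.2° with length 9.0, so G = (6.342, 6.386). ∠LGU = 103.7° gives GU at -31.10° from the x-axis; with |GU| = 28.5, U = (30.75, -8.335). GU is perpendicular to UV, so UV runs at -121.1°; with |UV| = 12.7, V = (24.19, -19.21). ∠UVK = 46.0° gives VK at 104.9° from the x-axis; with |VK| = 9.5, K = (21.74, -10.03). Then |LK| = |K − L| = 23.94.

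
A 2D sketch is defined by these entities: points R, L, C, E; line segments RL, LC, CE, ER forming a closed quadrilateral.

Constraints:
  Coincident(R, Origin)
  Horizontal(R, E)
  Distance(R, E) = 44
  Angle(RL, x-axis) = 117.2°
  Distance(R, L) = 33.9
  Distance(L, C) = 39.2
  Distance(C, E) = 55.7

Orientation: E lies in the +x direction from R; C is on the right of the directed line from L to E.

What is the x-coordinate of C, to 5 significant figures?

-11.002

R is at the origin; RE is horizontal with |RE| = 44.0 and E in +x, so E = (44.0, 0). RL runs at 117.2° with |RL| = 33.9, so L = (-15.496, 30.151). C is determined by |LC| = 39.2 and |CE| = 55.7 together: it lies at the intersection of circle(L, 39.2) and circle(E, 55.7). With |LE| = 66.700, the foot of the radical line on LE is 21.612 from L and the perpendicular offset is √(39.2² − 21.612²) = 32.704. Taking the right-of-LE solution: C = (-11.002, -8.7904).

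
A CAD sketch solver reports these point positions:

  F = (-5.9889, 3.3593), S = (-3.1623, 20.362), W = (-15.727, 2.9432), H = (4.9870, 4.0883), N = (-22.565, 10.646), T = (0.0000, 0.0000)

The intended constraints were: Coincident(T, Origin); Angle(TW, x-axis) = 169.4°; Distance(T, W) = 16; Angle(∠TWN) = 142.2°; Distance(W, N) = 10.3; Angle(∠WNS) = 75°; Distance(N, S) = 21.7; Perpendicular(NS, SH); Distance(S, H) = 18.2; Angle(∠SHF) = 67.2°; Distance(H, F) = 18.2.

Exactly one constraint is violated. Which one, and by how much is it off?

Distance(H, F) = 18.2 — off by 7.20.

T = (0.00, 0.00) ✓; TW at 169.4° ✓; |TW| = 16.00 ✓; ∠TWN = 142.2° ✓; |WN| = 10.30 ✓; ∠WNS = 75.00° ✓; |NS| = 21.70 ✓; ∠(NS, SH) = 90.00° ✓; |SH| = 18.20 ✓; ∠SHF = 67.20° ✓; |HF| = 11.00 ✗.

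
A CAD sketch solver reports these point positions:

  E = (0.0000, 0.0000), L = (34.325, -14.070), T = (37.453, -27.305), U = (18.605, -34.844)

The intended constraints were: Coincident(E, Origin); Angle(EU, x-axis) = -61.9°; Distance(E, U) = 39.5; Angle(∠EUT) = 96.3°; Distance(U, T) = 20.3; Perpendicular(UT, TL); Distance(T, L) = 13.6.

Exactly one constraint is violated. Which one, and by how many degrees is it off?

Perpendicular(UT, TL) — off by 8.50°.

E = (0.00, 0.00) ✓; EU at -61.90° ✓; |EU| = 39.50 ✓; ∠EUT = 96.30° ✓; |UT| = 20.30 ✓; ∠(UT, TL) = 81.50° ✗; |TL| = 13.60 ✓.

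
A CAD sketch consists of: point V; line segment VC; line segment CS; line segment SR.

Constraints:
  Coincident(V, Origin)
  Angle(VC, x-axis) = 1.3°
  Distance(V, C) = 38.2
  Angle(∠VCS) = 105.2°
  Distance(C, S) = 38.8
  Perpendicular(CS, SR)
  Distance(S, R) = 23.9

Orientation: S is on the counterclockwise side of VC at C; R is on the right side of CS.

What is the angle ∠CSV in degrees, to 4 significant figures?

37.06°

V is at the origin; VC runs at 1.3° with length 38.2, so C = 38.2·(cos 1.3°, sin 1.3°) = (38.19, 0.8667). ∠VCS = 105.2°, so CS runs at 1.3° + (180° − 105.2°) = 76.10° from the x-axis; with |CS| = 38.8, S = C + 38.8·(cos 76.10°, sin 76.10°) = (47.51, 38.53). Then cos ∠CSV = SC·SV / (|SC||SV|), giving 37.06°.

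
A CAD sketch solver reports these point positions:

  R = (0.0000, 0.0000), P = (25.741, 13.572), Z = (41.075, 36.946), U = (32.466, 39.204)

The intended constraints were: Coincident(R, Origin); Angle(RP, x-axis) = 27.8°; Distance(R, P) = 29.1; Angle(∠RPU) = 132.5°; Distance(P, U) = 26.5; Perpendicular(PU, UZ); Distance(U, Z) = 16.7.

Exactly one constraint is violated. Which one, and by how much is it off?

Distance(U, Z) = 16.7 — off by 7.80.

R = (0.00, 0.00) ✓; RP at 27.80° ✓; |RP| = 29.10 ✓; ∠RPU = 132.5° ✓; |PU| = 26.50 ✓; ∠(PU, UZ) = 90.00° ✓; |UZ| = 8.900 ✗.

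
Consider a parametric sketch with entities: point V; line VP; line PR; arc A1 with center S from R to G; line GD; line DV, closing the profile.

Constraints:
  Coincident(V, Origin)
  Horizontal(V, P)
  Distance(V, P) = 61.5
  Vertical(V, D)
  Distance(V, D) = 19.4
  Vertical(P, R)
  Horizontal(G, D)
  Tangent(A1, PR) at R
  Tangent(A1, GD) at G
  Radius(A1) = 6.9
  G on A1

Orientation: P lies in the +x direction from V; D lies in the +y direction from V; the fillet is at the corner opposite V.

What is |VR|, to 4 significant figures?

62.76

V is at the origin; VP is horizontal with |VP| = 61.5 and P on the +x side, so P = (61.50, 0.000). V and D share the same x with |VD| = 19.4 and D on the +y side, so D = (0.000, 19.40). The virtual corner opposite V is at (61.50, 19.40). Since A1 is tangent to PR there, SR ⟂ PR and since A1 is tangent to GD there, SG ⟂ GD, with radius 6.9, so the center S sits 6.9 in from both sides at S = (54.60, 12.50). That places the tangent points at R = (61.50, 12.50) on PR and G = (54.60, 19.40) on GD. Then |VR| = |R − V| = 62.76.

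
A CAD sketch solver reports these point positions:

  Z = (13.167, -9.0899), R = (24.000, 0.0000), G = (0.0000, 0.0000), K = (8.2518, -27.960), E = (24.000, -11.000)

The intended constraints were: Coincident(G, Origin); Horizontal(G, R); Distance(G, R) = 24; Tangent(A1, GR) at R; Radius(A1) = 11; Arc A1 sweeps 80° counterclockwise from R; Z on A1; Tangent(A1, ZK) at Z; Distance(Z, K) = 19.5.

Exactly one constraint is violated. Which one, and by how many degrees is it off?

Tangent(A1, ZK) at Z — off by 4.60°.

G = (0.00, 0.00) ✓; G.y = 0.00, R.y = 0.00 ✓; |GR| = 24.00 ✓; ∠(ER, RG) = 90.00° ✓; |ER| = 11.00 ✓; bearing(E→Z) − bearing(E→R) = 80.00° ✓; |EZ| = 11.00 ✓; ∠(EZ, ZK) = 94.60° ✗; |ZK| = 19.50 ✓.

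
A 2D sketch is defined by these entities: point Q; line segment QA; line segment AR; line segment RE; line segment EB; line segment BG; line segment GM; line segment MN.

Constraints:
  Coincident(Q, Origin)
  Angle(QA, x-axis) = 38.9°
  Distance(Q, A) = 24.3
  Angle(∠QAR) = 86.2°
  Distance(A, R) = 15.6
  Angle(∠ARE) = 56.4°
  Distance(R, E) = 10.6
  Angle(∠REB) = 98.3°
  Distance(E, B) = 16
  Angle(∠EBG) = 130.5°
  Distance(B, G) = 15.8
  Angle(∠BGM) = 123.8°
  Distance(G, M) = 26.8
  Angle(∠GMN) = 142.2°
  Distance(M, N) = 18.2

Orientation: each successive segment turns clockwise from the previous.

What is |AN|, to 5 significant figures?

45.561

Q is at the origin; QA runs at 38.9° with length 24.3, so A = (18.911, 15.260). ∠QAR = 86.2° gives AR at -54.900° from the x-axis; with |AR| = 15.6, R = (27.881, 2.4964). ∠ARE = 56.4° gives RE at -178.50° from the x-axis; with |RE| = 10.6, E = (17.285, 2.2189). ∠REB = 98.3° gives EB at 99.800° from the x-axis; with |EB| = 16.0, B = (14.562, 17.985). ∠EBG = 130.5° gives BG at 50.300° from the x-axis; with |BG| = 15.8, G = (24.654, 30.142). ∠BGM = 123.8° gives GM at -5.9000° from the x-axis; with |GM| = 26.8, M = (51.312, 27.387). ∠GMN = 142.2° gives MN at -43.700° from the x-axis; with |MN| = 18.2, N = (64.470, 14.813). Then |AN| = |N − A| = 45.561.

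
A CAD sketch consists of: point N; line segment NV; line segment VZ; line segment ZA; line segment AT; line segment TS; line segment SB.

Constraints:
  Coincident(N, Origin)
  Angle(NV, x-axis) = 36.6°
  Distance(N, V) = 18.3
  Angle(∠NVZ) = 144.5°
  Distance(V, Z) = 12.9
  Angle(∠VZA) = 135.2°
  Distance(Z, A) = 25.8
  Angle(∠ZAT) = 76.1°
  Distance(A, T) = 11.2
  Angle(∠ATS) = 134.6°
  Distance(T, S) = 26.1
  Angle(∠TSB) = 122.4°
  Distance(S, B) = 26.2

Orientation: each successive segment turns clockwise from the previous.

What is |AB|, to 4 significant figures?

50.04

N is at the origin; NV runs at 36.6° with length 18.3, so V = (14.69, 10.91). ∠NVZ = 144.5° gives VZ at 1.100° from the x-axis; with |VZ| = 12.9, Z = (27.59, 11.16). ∠VZA = 135.2° gives ZA at -43.70° from the x-axis; with |ZA| = 25.8, A = (46.24, -6.666). ∠ZAT = 76.1° gives AT at -147.6° from the x-axis; with |AT| = 11.2, T = (36.79, -12.67). ∠ATS = 134.6° gives TS at 167.0° from the x-axis; with |TS| = 26.1, S = (11.35, -6.796). ∠TSB = 122.4° gives SB at 109.4° from the x-axis; with |SB| = 26.2, B = (2.652, 17.92). Then |AB| = |B − A| = 50.04.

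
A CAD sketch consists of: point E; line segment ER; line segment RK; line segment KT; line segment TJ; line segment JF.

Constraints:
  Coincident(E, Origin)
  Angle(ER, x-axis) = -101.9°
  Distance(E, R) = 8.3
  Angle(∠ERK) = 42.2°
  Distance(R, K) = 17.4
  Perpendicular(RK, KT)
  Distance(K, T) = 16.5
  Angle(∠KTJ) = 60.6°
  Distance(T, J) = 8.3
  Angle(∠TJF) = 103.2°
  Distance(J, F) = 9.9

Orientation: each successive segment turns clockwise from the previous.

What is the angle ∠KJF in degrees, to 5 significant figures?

13.997°

E is at the origin; ER runs at -101.9° with length 8.3, so R = (-1.7115, -8.1216). ∠ERK = 42.2° gives RK at 120.30° from the x-axis; with |RK| = 17.4, K = (-10.490, 6.9015). The perpendicularity gives KT at right angles to RK, so KT runs at 30.300°; with |KT| = 16.5, T = (3.7558, 15.226). ∠KTJ = 60.6° gives TJ at -89.100° from the x-axis; with |TJ| = 8.3, J = (3.8861, 6.9272). ∠TJF = 103.2° gives JF at -165.90° from the x-axis; with |JF| = 9.9, F = (-5.7156, 4.5154). Then cos ∠KJF = JK·JF / (|JK||JF|), giving 13.997°.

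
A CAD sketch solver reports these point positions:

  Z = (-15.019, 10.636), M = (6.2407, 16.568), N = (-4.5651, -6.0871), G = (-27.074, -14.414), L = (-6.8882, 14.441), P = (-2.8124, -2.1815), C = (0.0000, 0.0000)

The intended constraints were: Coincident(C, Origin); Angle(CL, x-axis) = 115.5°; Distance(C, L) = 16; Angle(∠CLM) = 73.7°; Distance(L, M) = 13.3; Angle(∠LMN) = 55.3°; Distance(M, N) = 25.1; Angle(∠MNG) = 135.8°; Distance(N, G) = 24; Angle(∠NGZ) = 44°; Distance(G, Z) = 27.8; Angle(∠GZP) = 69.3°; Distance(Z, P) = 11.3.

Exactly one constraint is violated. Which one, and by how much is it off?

Distance(Z, P) = 11.3 — off by 6.40.

C = (0.00, 0.00) ✓; CL at 115.5° ✓; |CL| = 16.00 ✓; ∠CLM = 73.70° ✓; |LM| = 13.30 ✓; ∠LMN = 55.30° ✓; |MN| = 25.10 ✓; ∠MNG = 135.8° ✓; |NG| = 24.00 ✓; ∠NGZ = 44.00° ✓; |GZ| = 27.80 ✓; ∠GZP = 69.30° ✓; |ZP| = 17.70 ✗.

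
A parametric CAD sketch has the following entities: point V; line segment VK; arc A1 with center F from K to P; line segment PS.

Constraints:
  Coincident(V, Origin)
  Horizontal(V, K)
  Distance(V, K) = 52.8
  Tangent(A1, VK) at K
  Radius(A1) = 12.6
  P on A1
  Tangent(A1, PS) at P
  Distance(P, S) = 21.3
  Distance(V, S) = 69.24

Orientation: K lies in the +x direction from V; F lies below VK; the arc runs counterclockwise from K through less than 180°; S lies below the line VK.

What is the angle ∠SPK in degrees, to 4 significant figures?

112.7°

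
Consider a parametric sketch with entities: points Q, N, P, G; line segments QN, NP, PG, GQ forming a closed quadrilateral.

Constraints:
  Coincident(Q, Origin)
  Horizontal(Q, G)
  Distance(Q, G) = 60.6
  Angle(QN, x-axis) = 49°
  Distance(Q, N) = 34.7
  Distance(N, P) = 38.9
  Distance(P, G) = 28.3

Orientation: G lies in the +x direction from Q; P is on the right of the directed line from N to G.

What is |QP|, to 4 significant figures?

36.17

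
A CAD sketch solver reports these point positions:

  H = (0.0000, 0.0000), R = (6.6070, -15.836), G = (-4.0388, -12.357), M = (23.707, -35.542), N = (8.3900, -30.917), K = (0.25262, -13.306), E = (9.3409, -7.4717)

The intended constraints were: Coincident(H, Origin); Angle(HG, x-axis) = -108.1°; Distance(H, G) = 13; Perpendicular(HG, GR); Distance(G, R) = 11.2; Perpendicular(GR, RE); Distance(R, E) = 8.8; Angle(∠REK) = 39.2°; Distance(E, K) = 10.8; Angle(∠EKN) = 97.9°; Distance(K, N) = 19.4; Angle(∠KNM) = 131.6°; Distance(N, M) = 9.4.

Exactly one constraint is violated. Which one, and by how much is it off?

Distance(N, M) = 9.4 — off by 6.60.

H = (0.00, 0.00) ✓; HG at -108.1° ✓; |HG| = 13.00 ✓; ∠(HG, GR) = 90.00° ✓; |GR| = 11.20 ✓; ∠(GR, RE) = 90.00° ✓; |RE| = 8.800 ✓; ∠REK = 39.20° ✓; |EK| = 10.80 ✓; ∠EKN = 97.90° ✓; |KN| = 19.40 ✓; ∠KNM = 131.6° ✓; |NM| = 16.00 ✗.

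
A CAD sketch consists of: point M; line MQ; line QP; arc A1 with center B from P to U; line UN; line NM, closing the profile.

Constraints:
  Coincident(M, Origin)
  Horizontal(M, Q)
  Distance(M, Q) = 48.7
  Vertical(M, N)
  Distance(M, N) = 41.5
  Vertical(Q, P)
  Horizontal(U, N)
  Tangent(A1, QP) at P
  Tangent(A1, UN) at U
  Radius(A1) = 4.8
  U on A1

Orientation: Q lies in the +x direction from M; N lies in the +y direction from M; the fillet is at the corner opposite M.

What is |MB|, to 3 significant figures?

57.2

M is at the origin; M and Q share the same y with |MQ| = 48.7 and Q on the +x side, so Q = (48.7, 0.00). MN is vertical with |MN| = 41.5 and N on the +y side, so N = (0.00, 41.5). The virtual corner opposite M is at (48.7, 41.5). The tangent condition forces BP to be normal to QP and since A1 is tangent to UN there, BU ⟂ UN, with radius 4.8, so the center B sits 4.8 in from both sides at B = (43.9, 36.7). Then |MB| = |B − M| = 57.2.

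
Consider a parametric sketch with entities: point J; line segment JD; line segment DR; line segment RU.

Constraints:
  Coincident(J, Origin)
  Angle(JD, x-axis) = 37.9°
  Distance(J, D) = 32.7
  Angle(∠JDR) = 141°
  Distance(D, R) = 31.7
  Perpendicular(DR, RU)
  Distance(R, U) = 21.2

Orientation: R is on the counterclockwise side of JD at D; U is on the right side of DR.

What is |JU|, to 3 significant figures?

70.8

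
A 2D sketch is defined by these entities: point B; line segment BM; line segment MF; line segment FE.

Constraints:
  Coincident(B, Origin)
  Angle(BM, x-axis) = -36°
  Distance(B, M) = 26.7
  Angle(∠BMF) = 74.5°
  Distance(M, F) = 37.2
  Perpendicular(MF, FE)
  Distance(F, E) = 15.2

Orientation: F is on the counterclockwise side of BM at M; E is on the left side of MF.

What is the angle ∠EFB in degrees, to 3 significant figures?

49.4°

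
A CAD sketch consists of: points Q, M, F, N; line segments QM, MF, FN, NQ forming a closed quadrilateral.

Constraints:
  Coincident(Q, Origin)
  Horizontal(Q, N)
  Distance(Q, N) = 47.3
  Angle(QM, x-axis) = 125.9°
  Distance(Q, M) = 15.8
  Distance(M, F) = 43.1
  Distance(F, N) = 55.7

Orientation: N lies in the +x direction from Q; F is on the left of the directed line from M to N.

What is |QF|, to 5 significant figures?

49.890

Checks: |MF| = 43.10 ✓; |FN| = 55.70 ✓.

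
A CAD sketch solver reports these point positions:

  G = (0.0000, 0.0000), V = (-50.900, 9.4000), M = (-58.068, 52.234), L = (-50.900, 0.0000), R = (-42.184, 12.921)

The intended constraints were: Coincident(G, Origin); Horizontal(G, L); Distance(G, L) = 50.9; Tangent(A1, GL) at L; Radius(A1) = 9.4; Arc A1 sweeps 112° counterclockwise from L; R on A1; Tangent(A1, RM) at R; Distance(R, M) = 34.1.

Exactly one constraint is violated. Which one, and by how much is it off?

Distance(R, M) = 34.1 — off by 8.30.

G = (0.00, 0.00) ✓; G.y = 0.00, L.y = 0.00 ✓; |GL| = 50.90 ✓; ∠(VL, LG) = 90.00° ✓; |VL| = 9.400 ✓; bearing(V→R) − bearing(V→L) = 112.0° ✓; |VR| = 9.400 ✓; ∠(VR, RM) = 90.00° ✓; |RM| = 42.40 ✗.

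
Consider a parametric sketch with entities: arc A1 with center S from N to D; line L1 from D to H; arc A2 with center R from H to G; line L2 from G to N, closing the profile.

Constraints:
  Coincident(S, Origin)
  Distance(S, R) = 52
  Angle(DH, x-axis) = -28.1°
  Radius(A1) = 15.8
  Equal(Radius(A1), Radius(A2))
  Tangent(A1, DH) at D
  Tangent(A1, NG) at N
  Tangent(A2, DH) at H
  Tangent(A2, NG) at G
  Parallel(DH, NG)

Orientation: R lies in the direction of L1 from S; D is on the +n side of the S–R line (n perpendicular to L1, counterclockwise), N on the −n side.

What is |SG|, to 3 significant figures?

54.3

Tangency of A1 to both parallel lines with radius 15.8 puts D and N at S ± 15.8·n: D = (7.44, 13.9), N = (-7.44, -13.9). Equal radii place H and G the same way about R: H = R + 15.8·n = (53.3, -10.6), G = R − 15.8·n = (38.4, -38.4). Then |SG| = |G − S| = 54.3.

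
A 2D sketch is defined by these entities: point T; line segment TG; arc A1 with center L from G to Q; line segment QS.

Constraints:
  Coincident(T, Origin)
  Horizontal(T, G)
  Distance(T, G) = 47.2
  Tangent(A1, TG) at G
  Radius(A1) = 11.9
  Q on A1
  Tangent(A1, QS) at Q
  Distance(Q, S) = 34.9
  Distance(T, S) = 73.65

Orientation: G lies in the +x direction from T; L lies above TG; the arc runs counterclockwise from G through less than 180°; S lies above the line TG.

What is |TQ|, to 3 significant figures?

60.4

Checks: |LQ| = 11.90 ✓; ∠(LQ, QS) = 90.00° ✓; |QS| = 34.90 ✓; |TS| = 73.65 ✓.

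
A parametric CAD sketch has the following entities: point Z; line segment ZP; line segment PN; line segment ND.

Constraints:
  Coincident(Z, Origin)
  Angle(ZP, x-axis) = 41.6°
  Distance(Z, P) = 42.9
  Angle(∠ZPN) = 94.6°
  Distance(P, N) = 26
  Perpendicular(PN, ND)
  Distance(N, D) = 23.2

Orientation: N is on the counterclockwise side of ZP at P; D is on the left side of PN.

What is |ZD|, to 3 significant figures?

35.3

Z is at the origin; ZP runs at 41.6° with length 42.9, so P = 42.9·(cos 41.6°, sin 41.6°) = (32.1, 28.5). ∠ZPN = 94.6°, so PN runs at 41.6° + (180° − 94.6°) = 127° from the x-axis; with |PN| = 26.0, N = P + 26.0·(cos 127°, sin 127°) = (16.4, 49.2). The perpendicularity gives ND at right angles to PN; with |ND| = 23.2 on the left of PN, D = N + 23.2·(-0.799, -0.602) = (-2.09, 35.3). Then |ZD| = |D − Z| = 35.3.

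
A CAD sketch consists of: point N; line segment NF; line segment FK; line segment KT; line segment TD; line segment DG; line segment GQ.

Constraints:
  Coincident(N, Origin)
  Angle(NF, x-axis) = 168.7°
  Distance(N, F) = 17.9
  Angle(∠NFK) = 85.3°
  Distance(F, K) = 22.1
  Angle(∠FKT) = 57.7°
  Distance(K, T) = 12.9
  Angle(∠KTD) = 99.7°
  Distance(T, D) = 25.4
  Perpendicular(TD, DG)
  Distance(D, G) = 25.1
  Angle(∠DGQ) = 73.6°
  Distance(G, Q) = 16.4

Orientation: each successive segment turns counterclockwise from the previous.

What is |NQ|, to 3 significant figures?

32.2

N is at the origin; NF runs at 168.7° with length 17.9, so F = (-17.6, 3.51). ∠NFK = 85.3° gives FK at -96.6° from the x-axis; with |FK| = 22.1, K = (-20.1, -18.4). ∠FKT = 57.7° gives KT at 25.7° from the x-axis; with |KT| = 12.9, T = (-8.47, -12.9). ∠KTD = 99.7° gives TD at 106° from the x-axis; with |TD| = 25.4, D = (-15.5, 11.6). The perpendicularity gives DG at right angles to TD, so DG runs at -164°; with |DG| = 25.1, G = (-39.6, 4.65). ∠DGQ = 73.6° gives GQ at -57.6° from the x-axis; with |GQ| = 16.4, Q = (-30.8, -9.20). Then |NQ| = |Q − N| = 32.2.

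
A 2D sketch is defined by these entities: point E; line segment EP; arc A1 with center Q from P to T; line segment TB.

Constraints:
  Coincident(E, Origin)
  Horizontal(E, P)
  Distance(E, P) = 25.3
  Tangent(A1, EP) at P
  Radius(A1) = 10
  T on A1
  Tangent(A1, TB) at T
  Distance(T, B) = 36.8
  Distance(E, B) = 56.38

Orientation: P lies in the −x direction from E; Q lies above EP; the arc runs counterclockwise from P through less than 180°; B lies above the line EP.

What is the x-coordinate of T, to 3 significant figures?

-16.0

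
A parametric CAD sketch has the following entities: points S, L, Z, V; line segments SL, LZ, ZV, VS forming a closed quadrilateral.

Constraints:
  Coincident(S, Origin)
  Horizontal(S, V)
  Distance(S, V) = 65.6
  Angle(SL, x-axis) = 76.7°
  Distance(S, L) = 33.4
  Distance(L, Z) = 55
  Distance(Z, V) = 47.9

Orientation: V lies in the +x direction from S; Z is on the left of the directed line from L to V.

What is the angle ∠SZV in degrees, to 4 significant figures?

57.85°

Checks: |LZ| = 55.00 ✓; |ZV| = 47.90 ✓.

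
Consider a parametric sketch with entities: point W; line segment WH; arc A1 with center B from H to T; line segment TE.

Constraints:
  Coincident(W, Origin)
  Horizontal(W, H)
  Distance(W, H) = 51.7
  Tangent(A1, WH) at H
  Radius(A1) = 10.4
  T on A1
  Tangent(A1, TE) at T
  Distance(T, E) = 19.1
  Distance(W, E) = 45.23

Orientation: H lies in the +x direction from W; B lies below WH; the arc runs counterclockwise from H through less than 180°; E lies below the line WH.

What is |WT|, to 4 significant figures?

42.36

W is at the origin; WH is horizontal with |WH| = 51.7 and H on the +x side, so H = (51.70, 0.000). The tangent condition forces BH to be normal to WH, so B = H + (0, -10.4) = (51.70, -10.40). Since BT ⟂ TE (tangency), |BE| = √(10.4² + 19.1²) = 21.75 regardless of where T sits on A1. So E lies on both circle(W, 45.23) and circle(B, 21.75); the below-WH intersection is E = (36.82, -26.26). T is the foot of the tangent from E: T = (41.64, -7.780).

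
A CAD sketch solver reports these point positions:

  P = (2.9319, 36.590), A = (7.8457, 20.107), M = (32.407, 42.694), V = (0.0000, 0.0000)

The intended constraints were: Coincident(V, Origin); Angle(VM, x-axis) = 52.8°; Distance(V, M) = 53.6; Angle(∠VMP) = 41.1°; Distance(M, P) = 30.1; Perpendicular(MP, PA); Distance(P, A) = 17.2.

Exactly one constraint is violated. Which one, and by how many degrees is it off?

Perpendicular(MP, PA) — off by 4.90°.

V = (0.00, 0.00) ✓; VM at 52.80° ✓; |VM| = 53.60 ✓; ∠VMP = 41.10° ✓; |MP| = 30.10 ✓; ∠(MP, PA) = 94.90° ✗; |PA| = 17.20 ✓.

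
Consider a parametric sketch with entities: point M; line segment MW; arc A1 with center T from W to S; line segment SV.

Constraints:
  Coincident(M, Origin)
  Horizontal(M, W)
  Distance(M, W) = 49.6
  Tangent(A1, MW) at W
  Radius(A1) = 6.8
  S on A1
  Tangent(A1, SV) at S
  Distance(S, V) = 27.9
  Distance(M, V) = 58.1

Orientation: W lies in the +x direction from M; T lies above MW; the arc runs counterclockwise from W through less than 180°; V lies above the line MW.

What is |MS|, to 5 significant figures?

56.715

Checks: |TS| = 6.800 ✓; ∠(TS, SV) = 90.00° ✓; |SV| = 27.90 ✓; |MV| = 58.10 ✓.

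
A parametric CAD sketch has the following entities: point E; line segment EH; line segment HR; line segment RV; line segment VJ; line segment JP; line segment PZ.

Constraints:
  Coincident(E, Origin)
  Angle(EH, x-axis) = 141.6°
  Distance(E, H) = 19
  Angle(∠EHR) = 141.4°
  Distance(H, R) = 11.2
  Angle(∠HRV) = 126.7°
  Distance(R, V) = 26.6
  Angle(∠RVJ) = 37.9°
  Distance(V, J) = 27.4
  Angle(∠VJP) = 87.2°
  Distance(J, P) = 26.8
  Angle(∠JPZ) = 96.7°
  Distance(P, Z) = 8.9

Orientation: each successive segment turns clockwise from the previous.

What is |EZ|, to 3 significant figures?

39.1

E is at the origin; EH runs at 141.6° with length 19.0, so H = (-14.9, 11.8). ∠EHR = 141.4° gives HR at 103° from the x-axis; with |HR| = 11.2, R = (-17.4, 22.7). ∠HRV = 126.7° gives RV at 49.7° from the x-axis; with |RV| = 26.6, V = (-0.205, 43.0). ∠RVJ = 37.9° gives VJ at -92.4° from the x-axis; with |VJ| = 27.4, J = (-1.35, 15.6). ∠VJP = 87.2° gives JP at 175° from the x-axis; with |JP| = 26.8, P = (-28.0, 18.1). ∠JPZ = 96.7° gives PZ at 91.5° from the x-axis; with |PZ| = 8.9, Z = (-28.3, 27.0). Then |EZ| = |Z − E| = 39.1.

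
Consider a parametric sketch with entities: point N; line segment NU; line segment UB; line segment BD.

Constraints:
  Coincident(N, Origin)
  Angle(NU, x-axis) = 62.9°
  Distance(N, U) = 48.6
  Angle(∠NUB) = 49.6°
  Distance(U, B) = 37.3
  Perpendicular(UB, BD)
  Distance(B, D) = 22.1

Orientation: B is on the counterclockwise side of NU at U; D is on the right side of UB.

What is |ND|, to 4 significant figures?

59.39

∠NUB = 49.6°, so UB runs at 62.9° + (180° − 49.6°) = 193.3° from the x-axis; with |UB| = 37.3, B = U + 37.3·(cos 193.3°, sin 193.3°) = (-14.16, 34.68). The perpendicularity gives BD at right angles to UB; with |BD| = 22.1 on the right of UB, D = B + 22.1·(-0.2300, 0.9732) = (-19.24, 56.19). Then |ND| = |D − N| = 59.39.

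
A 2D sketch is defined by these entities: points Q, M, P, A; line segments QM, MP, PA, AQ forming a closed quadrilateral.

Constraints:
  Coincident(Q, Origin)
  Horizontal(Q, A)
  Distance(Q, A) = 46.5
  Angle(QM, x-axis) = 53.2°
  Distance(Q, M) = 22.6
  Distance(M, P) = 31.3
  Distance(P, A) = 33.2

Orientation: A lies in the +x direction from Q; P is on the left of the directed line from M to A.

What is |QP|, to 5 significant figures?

52.632

Checks: |MP| = 31.30 ✓; |PA| = 33.20 ✓.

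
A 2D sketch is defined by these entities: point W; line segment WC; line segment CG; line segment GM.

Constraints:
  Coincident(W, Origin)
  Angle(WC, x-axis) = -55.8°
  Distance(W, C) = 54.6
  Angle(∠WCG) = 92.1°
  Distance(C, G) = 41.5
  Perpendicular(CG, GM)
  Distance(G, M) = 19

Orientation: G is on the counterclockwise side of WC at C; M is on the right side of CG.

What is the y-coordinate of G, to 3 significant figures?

-23.1

W is at the origin; WC runs at -55.8° with length 54.6, so C = 54.6·(cos -55.8°, sin -55.8°) = (30.7, -45.2). ∠WCG = 92.1°, so CG runs at -55.8° + (180° − 92.1°) = 32.1° from the x-axis; with |CG| = 41.5, G = C + 41.5·(cos 32.1°, sin 32.1°) = (65.8, -23.1). So G.y = -23.1.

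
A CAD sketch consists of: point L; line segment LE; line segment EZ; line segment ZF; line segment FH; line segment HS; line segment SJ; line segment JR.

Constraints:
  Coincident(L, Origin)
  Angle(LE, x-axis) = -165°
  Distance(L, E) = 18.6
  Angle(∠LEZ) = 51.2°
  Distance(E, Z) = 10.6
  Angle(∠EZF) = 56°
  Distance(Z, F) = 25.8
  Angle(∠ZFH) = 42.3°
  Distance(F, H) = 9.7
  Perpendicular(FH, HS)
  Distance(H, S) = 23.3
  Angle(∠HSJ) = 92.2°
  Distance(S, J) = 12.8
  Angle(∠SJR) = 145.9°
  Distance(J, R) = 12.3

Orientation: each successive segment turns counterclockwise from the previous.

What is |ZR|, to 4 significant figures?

32.62

L is at the origin; LE runs at -165.0° with length 18.6, so E = (-17.97, -4.814). ∠LEZ = 51.2° gives EZ at -36.20° from the x-axis; with |EZ| = 10.6, Z = (-9.412, -11.07). ∠EZF = 56.0° gives ZF at 87.80° from the x-axis; with |ZF| = 25.8, F = (-8.422, 14.71). ∠ZFH = 42.3° gives FH at -134.5° from the x-axis; with |FH| = 9.7, H = (-15.22, 7.788). FH is perpendicular to HS, so HS runs at -44.50°; with |HS| = 23.3, S = (1.398, -8.543). ∠HSJ = 92.2° gives SJ at 43.30° from the x-axis; with |SJ| = 12.8, J = (10.71, 0.2353). ∠SJR = 145.9° gives JR at 77.40° from the x-axis; with |JR| = 12.3, R = (13.40, 12.24). Then |ZR| = |R − Z| = 32.62.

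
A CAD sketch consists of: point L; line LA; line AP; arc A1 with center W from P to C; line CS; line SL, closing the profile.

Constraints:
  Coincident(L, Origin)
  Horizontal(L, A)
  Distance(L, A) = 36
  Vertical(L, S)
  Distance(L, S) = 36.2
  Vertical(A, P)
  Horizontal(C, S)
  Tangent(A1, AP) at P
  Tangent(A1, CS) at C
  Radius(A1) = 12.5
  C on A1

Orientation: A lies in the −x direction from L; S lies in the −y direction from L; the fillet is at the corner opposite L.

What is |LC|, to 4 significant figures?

43.16

The virtual corner opposite L is at (-36.00, -36.20). The tangent condition forces WP to be normal to AP and since A1 is tangent to CS there, WC ⟂ CS, with radius 12.5, so the center W sits 12.5 in from both sides at W = (-23.50, -23.70). That places the tangent points at P = (-36.00, -23.70) on AP and C = (-23.50, -36.20) on CS. Then |LC| = |C − L| = 43.16.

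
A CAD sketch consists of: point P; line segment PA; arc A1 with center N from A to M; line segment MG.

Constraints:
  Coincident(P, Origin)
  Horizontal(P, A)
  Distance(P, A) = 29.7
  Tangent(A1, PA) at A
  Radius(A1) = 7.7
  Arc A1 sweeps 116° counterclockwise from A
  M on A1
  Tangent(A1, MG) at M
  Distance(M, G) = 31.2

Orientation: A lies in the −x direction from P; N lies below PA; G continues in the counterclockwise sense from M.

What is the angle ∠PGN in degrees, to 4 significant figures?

42.53°

P is at the origin; P and A share the same y with |PA| = 29.7 and A on the −x side, so A = (-29.70, 0.000). A1 meets PA tangentially, so NA is at right angles to PA, so N = A + (0, -7.7) = (-29.70, -7.700). On A1, A sits at bearing 90° from N; a 116° counterclockwise sweep puts M at bearing 206°, so M = N + 7.7·(cos 206°, sin 206°) = (-36.62, -11.08). The tangent condition forces NM to be normal to MG, so MG runs along (−sin 206°, cos 206°); with |MG| = 31.2, G = (-22.94, -39.12). Then cos ∠PGN = GP·GN / (|GP||GN|), giving 42.53°.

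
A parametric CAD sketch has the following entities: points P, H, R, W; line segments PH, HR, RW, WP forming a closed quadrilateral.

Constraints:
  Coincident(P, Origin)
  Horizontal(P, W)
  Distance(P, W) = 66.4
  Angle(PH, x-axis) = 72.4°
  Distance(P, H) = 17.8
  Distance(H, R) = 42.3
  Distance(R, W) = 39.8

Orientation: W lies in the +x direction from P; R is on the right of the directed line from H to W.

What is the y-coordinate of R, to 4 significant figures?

-17.10

Checks: |HR| = 42.30 ✓; |RW| = 39.80 ✓.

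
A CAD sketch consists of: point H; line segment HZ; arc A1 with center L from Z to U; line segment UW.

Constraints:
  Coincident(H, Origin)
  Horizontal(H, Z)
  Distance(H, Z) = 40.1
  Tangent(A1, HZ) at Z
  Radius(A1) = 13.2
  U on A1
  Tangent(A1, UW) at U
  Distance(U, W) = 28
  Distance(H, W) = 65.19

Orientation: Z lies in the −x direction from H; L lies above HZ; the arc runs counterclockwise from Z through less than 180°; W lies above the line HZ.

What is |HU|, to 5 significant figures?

37.522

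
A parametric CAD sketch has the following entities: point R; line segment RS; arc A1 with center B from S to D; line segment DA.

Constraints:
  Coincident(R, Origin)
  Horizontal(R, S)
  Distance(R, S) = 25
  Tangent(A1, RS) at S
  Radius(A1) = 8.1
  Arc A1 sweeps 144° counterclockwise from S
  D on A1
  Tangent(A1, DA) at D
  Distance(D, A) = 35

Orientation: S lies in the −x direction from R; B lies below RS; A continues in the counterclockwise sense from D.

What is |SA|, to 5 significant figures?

42.375

R is at the origin; R and S share the same y with |RS| = 25.0 and S on the −x side, so S = (-25.000, 0.0000). The tangent condition forces BS to be normal to RS, so B = S + (0, -8.1) = (-25.000, -8.1000). On A1, S sits at bearing 90° from B; a 144° counterclockwise sweep puts D at bearing 234°, so D = B + 8.1·(cos 234°, sin 234°) = (-29.761, -14.653). Since A1 is tangent to DA there, BD ⟂ DA, so DA runs along (−sin 234°, cos 234°); with |DA| = 35.0, A = (-1.4455, -35.226). Then |SA| = |A − S| = 42.375.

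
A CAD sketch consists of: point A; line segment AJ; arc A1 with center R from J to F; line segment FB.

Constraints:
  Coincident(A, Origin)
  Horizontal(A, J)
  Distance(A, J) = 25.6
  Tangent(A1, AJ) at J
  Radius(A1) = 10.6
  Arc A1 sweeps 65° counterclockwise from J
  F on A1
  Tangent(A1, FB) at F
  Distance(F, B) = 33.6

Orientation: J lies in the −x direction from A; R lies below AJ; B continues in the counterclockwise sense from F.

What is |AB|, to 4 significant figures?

61.47

A is at the origin; A and J share the same y with |AJ| = 25.6 and J on the −x side, so J = (-25.60, 0.000). Since A1 is tangent to AJ there, RJ ⟂ AJ, so R = J + (0, -10.6) = (-25.60, -10.60). On A1, J sits at bearing 90° from R; a 65° counterclockwise sweep puts F at bearing 155°, so F = R + 10.6·(cos 155°, sin 155°) = (-35.21, -6.120). Tangency of A1 to FB means the radius RF is perpendicular to FB, so FB runs along (−sin 155°, cos 155°); with |FB| = 33.6, B = (-49.41, -36.57). Then |AB| = |B − A| = 61.47.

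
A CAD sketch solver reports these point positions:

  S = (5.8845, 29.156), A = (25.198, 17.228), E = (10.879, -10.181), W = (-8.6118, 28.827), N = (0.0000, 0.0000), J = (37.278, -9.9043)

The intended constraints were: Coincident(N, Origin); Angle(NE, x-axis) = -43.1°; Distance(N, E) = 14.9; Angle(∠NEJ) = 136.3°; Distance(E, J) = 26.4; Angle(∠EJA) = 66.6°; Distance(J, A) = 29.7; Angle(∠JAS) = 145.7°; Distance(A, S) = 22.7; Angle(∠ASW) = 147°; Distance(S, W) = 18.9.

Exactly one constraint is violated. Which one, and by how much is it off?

Distance(S, W) = 18.9 — off by 4.40.

N = (0.00, 0.00) ✓; NE at -43.10° ✓; |NE| = 14.90 ✓; ∠NEJ = 136.3° ✓; |EJ| = 26.40 ✓; ∠EJA = 66.60° ✓; |JA| = 29.70 ✓; ∠JAS = 145.7° ✓; |AS| = 22.70 ✓; ∠ASW = 147.0° ✓; |SW| = 14.50 ✗.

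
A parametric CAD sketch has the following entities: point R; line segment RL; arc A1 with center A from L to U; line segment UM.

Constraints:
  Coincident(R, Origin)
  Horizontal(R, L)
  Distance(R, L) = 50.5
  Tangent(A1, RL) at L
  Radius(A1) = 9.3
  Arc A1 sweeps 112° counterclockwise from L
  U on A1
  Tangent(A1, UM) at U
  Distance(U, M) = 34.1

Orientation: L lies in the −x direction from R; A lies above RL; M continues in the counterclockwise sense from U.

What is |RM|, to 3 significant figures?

70.4

R is at the origin; RL is horizontal with |RL| = 50.5 and L on the −x side, so L = (-50.5, 0.00). Tangency of A1 to RL means the radius AL is perpendicular to RL, so A = L + (0, 9.3) = (-50.5, 9.30). On A1, L sits at bearing -90° from A; a 112° counterclockwise sweep puts U at bearing 22°, so U = A + 9.3·(cos 22°, sin 22°) = (-41.9, 12.8). Since A1 is tangent to UM there, AU ⟂ UM, so UM runs along (−sin 22°, cos 22°); with |UM| = 34.1, M = (-54.7, 44.4). Then |RM| = |M − R| = 70.4.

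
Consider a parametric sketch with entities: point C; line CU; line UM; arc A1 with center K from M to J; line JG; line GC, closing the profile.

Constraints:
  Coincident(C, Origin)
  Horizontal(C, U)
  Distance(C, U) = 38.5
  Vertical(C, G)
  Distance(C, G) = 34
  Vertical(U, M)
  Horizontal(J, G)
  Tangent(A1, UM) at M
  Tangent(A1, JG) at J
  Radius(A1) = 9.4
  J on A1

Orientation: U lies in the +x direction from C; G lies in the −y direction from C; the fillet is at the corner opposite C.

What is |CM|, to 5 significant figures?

45.688

The virtual corner opposite C is at (38.500, -34.000). A1 meets UM tangentially, so KM is at right angles to UM and since A1 is tangent to JG there, KJ ⟂ JG, with radius 9.4, so the center K sits 9.4 in from both sides at K = (29.100, -24.600). That places the tangent points at M = (38.500, -24.600) on UM and J = (29.100, -34.000) on JG. Then |CM| = |M − C| = 45.688.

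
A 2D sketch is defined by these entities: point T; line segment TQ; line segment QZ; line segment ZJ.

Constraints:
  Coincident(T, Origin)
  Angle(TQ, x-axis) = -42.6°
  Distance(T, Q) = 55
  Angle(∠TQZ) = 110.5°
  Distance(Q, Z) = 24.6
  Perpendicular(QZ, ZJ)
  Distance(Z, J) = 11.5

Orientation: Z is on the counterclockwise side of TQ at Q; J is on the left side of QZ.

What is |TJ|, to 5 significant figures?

59.373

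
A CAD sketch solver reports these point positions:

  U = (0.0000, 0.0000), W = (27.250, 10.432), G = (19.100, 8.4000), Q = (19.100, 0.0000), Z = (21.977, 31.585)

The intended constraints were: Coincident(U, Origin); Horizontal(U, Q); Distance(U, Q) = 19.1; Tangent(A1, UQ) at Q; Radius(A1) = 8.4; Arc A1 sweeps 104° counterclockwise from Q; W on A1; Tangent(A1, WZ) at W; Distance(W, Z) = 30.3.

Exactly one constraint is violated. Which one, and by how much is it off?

Distance(W, Z) = 30.3 — off by 8.50.

U = (0.00, 0.00) ✓; U.y = 0.00, Q.y = 0.00 ✓; |UQ| = 19.10 ✓; ∠(GQ, QU) = 90.00° ✓; |GQ| = 8.400 ✓; bearing(G→W) − bearing(G→Q) = 104.0° ✓; |GW| = 8.399 ✓; ∠(GW, WZ) = 90.00° ✓; |WZ| = 21.80 ✗.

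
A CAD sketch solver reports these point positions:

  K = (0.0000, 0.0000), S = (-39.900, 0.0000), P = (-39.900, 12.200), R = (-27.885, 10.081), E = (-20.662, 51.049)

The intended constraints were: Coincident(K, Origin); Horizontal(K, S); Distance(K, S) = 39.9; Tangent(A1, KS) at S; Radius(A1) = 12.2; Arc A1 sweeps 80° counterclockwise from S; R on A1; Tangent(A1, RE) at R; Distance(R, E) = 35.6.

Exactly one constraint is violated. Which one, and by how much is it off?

Distance(R, E) = 35.6 — off by 6.00.

K = (0.00, 0.00) ✓; K.y = 0.00, S.y = 0.00 ✓; |KS| = 39.90 ✓; ∠(PS, SK) = 90.00° ✓; |PS| = 12.20 ✓; bearing(P→R) − bearing(P→S) = 80.00° ✓; |PR| = 12.20 ✓; ∠(PR, RE) = 90.00° ✓; |RE| = 41.60 ✗.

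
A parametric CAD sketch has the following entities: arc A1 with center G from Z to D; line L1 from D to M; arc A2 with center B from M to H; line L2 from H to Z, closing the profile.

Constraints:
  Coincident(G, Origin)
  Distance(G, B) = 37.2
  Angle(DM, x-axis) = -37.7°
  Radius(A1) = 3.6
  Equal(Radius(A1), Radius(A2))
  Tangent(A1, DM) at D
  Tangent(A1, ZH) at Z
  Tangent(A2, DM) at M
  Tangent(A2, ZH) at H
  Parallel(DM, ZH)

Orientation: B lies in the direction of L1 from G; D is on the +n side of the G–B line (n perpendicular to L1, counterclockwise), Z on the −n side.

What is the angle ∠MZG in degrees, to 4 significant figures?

79.05°

The slot axis is L1's direction at -37.7°, so u = (cos -37.7°, sin -37.7°) = (0.7912, -0.6115) and n = (−sin -37.7°, cos -37.7°) = (0.6115, 0.7912). G is at the origin and B lies 37.2 along u from G, so B = 37.2·u = (29.43, -22.75). Tangency of A1 to both parallel lines with radius 3.6 puts D and Z at G ± 3.6·n: D = (2.201, 2.848), Z = (-2.201, -2.848). Equal radii place M and H the same way about B: M = B + 3.6·n = (31.64, -19.90), H = B − 3.6·n = (27.23, -25.60). Then cos ∠MZG = ZM·ZG / (|ZM||ZG|), giving 79.05°.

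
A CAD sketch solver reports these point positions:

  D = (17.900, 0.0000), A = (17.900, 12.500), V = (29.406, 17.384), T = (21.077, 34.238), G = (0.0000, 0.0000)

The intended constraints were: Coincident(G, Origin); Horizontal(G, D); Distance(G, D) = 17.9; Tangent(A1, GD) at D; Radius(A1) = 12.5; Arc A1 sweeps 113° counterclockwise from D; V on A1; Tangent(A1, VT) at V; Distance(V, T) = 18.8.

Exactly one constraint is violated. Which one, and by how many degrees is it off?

Tangent(A1, VT) at V — off by 3.30°.

G = (0.00, 0.00) ✓; G.y = 0.00, D.y = 0.00 ✓; |GD| = 17.90 ✓; ∠(AD, DG) = 90.00° ✓; |AD| = 12.50 ✓; bearing(A→V) − bearing(A→D) = 113.0° ✓; |AV| = 12.50 ✓; ∠(AV, VT) = 86.70° ✗; |VT| = 18.80 ✓.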